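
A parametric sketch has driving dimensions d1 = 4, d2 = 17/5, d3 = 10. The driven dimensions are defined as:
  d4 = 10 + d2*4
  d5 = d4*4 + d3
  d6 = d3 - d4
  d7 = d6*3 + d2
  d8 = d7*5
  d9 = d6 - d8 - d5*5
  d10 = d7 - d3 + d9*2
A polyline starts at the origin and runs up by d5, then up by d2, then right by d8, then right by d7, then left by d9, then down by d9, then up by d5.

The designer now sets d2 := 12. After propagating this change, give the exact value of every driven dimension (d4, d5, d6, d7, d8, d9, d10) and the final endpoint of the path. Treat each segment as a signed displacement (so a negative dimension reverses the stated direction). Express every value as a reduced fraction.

d4 = 58
d5 = 242
d6 = -48
d7 = -132
d8 = -660
d9 = -598
d10 = -1338
endpoint = (-194, 1094)

Apply edit: d2 := 12
  d4 = 10 + d2*4 = 58
  d5 = d4*4 + d3 = 242
  d6 = d3 - d4 = -48
  d7 = d6*3 + d2 = -132
  d8 = d7*5 = -660
  d9 = d6 - d8 - d5*5 = -598
  d10 = d7 - d3 + d9*2 = -1338
Walk from origin (0, 0):
  seg 1: up by d5 = 242 → (0, 242)
  seg 2: up by d2 = 12 → (0, 254)
  seg 3: right by d8 = -660 → (-660, 254)
  seg 4: right by d7 = -132 → (-792, 254)
  seg 5: left by d9 = -598 → (-194, 254)
  seg 6: down by d9 = -598 → (-194, 852)
  seg 7: up by d5 = 242 → (-194, 1094)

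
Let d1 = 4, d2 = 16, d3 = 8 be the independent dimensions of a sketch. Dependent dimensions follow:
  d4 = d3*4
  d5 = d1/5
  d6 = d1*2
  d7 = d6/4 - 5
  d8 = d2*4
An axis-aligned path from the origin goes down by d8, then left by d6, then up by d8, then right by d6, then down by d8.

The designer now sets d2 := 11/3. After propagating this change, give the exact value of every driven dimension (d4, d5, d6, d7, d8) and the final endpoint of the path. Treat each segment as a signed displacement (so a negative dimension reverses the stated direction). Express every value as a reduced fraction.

Apply edit: d2 := 11/3
  d4 = d3*4 = 32
  d5 = d1/5 = 4/5
  d6 = d1*2 = 8
  d7 = d6/4 - 5 = -3
  d8 = d2*4 = 44/3
Walk from origin (0, 0):
  seg 1: down by d8 = 44/3 → (0, -44/3)
  seg 2: left by d6 = 8 → (-8, -44/3)
  seg 3: up by d8 = 44/3 → (-8, 0)
  seg 4: right by d6 = 8 → (0, 0)
  seg 5: down by d8 = 44/3 → (0, -44/3)

d4 = 32
d5 = 4/5
d6 = 8
d7 = -3
d8 = 44/3
endpoint = (0, -44/3)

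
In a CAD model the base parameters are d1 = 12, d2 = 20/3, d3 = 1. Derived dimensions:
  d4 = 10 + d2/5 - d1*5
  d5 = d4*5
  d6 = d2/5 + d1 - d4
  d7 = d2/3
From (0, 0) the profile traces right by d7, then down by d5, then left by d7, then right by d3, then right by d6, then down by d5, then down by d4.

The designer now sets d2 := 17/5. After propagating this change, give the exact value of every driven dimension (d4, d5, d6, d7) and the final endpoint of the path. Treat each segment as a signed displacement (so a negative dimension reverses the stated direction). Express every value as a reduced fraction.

d4 = -1233/25
d5 = -1233/5
d6 = 62
d7 = 17/15
endpoint = (63, 13563/25)

Apply edit: d2 := 17/5
  d4 = 10 + d2/5 - d1*5 = -1233/25
  d5 = d4*5 = -1233/5
  d6 = d2/5 + d1 - d4 = 62
  d7 = d2/3 = 17/15
Walk from origin (0, 0):
  seg 1: right by d7 = 17/15 → (17/15, 0)
  seg 2: down by d5 = -1233/5 → (17/15, 1233/5)
  seg 3: left by d7 = 17/15 → (0, 1233/5)
  seg 4: right by d3 = 1 → (1, 1233/5)
  seg 5: right by d6 = 62 → (63, 1233/5)
  seg 6: down by d5 = -1233/5 → (63, 2466/5)
  seg 7: down by d4 = -1233/25 → (63, 13563/25)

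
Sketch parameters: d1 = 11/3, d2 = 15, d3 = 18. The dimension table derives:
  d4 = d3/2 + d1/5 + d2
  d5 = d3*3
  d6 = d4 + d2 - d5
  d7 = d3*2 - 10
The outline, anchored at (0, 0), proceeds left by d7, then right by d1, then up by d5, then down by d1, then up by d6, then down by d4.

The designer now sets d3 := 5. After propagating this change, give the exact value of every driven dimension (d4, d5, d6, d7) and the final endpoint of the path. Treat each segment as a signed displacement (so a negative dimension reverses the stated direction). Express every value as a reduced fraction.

Apply edit: d3 := 5
  d4 = d3/2 + d1/5 + d2 = 547/30
  d5 = d3*3 = 15
  d6 = d4 + d2 - d5 = 547/30
  d7 = d3*2 - 10 = 0
Walk from origin (0, 0):
  seg 1: left by d7 = 0 → (0, 0)
  seg 2: right by d1 = 11/3 → (11/3, 0)
  seg 3: up by d5 = 15 → (11/3, 15)
  seg 4: down by d1 = 11/3 → (11/3, 34/3)
  seg 5: up by d6 = 547/30 → (11/3, 887/30)
  seg 6: down by d4 = 547/30 → (11/3, 34/3)

d4 = 547/30
d5 = 15
d6 = 547/30
d7 = 0
endpoint = (11/3, 34/3)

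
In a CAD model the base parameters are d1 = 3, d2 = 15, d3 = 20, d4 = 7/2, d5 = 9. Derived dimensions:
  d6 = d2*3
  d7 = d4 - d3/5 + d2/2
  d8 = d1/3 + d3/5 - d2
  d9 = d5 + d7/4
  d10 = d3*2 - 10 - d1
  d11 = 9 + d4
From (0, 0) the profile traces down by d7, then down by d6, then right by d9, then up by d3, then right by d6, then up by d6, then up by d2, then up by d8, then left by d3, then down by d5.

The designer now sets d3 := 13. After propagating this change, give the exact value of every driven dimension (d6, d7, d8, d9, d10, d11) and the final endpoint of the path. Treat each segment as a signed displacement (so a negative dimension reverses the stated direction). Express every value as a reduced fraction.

d6 = 45
d7 = 42/5
d8 = -57/5
d9 = 111/10
d10 = 13
d11 = 25/2
endpoint = (431/10, -4/5)

Apply edit: d3 := 13
  d6 = d2*3 = 45
  d7 = d4 - d3/5 + d2/2 = 42/5
  d8 = d1/3 + d3/5 - d2 = -57/5
  d9 = d5 + d7/4 = 111/10
  d10 = d3*2 - 10 - d1 = 13
  d11 = 9 + d4 = 25/2
Walk from origin (0, 0):
  seg 1: down by d7 = 42/5 → (0, -42/5)
  seg 2: down by d6 = 45 → (0, -267/5)
  seg 3: right by d9 = 111/10 → (111/10, -267/5)
  seg 4: up by d3 = 13 → (111/10, -202/5)
  seg 5: right by d6 = 45 → (561/10, -202/5)
  seg 6: up by d6 = 45 → (561/10, 23/5)
  seg 7: up by d2 = 15 → (561/10, 98/5)
  seg 8: up by d8 = -57/5 → (561/10, 41/5)
  seg 9: left by d3 = 13 → (431/10, 41/5)
  seg 10: down by d5 = 9 → (431/10, -4/5)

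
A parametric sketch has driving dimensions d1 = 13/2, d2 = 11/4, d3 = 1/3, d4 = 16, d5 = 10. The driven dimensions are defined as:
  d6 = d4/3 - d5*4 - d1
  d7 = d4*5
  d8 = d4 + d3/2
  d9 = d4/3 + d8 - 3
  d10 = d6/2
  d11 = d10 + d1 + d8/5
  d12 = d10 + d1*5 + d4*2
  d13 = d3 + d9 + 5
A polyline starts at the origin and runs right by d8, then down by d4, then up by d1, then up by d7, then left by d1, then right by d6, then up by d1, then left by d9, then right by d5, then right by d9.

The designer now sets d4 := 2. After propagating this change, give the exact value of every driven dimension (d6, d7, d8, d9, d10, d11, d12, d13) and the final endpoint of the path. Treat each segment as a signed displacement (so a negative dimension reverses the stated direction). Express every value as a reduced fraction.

Apply edit: d4 := 2
  d6 = d4/3 - d5*4 - d1 = -275/6
  d7 = d4*5 = 10
  d8 = d4 + d3/2 = 13/6
  d9 = d4/3 + d8 - 3 = -1/6
  d10 = d6/2 = -275/12
  d11 = d10 + d1 + d8/5 = -959/60
  d12 = d10 + d1*5 + d4*2 = 163/12
  d13 = d3 + d9 + 5 = 31/6
Walk from origin (0, 0):
  seg 1: right by d8 = 13/6 → (13/6, 0)
  seg 2: down by d4 = 2 → (13/6, -2)
  seg 3: up by d1 = 13/2 → (13/6, 9/2)
  seg 4: up by d7 = 10 → (13/6, 29/2)
  seg 5: left by d1 = 13/2 → (-13/3, 29/2)
  seg 6: right by d6 = -275/6 → (-301/6, 29/2)
  seg 7: up by d1 = 13/2 → (-301/6, 21)
  seg 8: left by d9 = -1/6 → (-50, 21)
  seg 9: right by d5 = 10 → (-40, 21)
  seg 10: right by d9 = -1/6 → (-241/6, 21)

d6 = -275/6
d7 = 10
d8 = 13/6
d9 = -1/6
d10 = -275/12
d11 = -959/60
d12 = 163/12
d13 = 31/6
endpoint = (-241/6, 21)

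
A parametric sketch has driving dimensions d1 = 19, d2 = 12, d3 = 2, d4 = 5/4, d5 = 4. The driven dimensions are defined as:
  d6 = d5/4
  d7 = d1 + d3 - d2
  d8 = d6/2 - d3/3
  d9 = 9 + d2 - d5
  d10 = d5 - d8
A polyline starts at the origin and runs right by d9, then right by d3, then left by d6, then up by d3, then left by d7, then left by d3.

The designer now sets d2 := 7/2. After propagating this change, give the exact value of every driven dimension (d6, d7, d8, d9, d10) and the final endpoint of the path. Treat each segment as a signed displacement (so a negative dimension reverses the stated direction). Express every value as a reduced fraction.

d6 = 1
d7 = 35/2
d8 = -1/6
d9 = 17/2
d10 = 25/6
endpoint = (-10, 2)

Apply edit: d2 := 7/2
  d6 = d5/4 = 1
  d7 = d1 + d3 - d2 = 35/2
  d8 = d6/2 - d3/3 = -1/6
  d9 = 9 + d2 - d5 = 17/2
  d10 = d5 - d8 = 25/6
Walk from origin (0, 0):
  seg 1: right by d9 = 17/2 → (17/2, 0)
  seg 2: right by d3 = 2 → (21/2, 0)
  seg 3: left by d6 = 1 → (19/2, 0)
  seg 4: up by d3 = 2 → (19/2, 2)
  seg 5: left by d7 = 35/2 → (-8, 2)
  seg 6: left by d3 = 2 → (-10, 2)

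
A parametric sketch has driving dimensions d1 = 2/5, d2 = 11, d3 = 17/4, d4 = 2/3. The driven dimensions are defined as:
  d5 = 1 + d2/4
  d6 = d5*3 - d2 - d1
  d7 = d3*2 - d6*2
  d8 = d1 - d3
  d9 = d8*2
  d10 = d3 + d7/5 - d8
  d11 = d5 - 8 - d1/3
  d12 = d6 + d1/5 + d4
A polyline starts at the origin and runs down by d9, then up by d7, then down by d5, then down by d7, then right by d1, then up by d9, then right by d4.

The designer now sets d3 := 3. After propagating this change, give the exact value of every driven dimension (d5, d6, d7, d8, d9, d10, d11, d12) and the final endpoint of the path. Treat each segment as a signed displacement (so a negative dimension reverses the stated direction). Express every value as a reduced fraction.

Apply edit: d3 := 3
  d5 = 1 + d2/4 = 15/4
  d6 = d5*3 - d2 - d1 = -3/20
  d7 = d3*2 - d6*2 = 63/10
  d8 = d1 - d3 = -13/5
  d9 = d8*2 = -26/5
  d10 = d3 + d7/5 - d8 = 343/50
  d11 = d5 - 8 - d1/3 = -263/60
  d12 = d6 + d1/5 + d4 = 179/300
Walk from origin (0, 0):
  seg 1: down by d9 = -26/5 → (0, 26/5)
  seg 2: up by d7 = 63/10 → (0, 23/2)
  seg 3: down by d5 = 15/4 → (0, 31/4)
  seg 4: down by d7 = 63/10 → (0, 29/20)
  seg 5: right by d1 = 2/5 → (2/5, 29/20)
  seg 6: up by d9 = -26/5 → (2/5, -15/4)
  seg 7: right by d4 = 2/3 → (16/15, -15/4)

d5 = 15/4
d6 = -3/20
d7 = 63/10
d8 = -13/5
d9 = -26/5
d10 = 343/50
d11 = -263/60
d12 = 179/300
endpoint = (16/15, -15/4)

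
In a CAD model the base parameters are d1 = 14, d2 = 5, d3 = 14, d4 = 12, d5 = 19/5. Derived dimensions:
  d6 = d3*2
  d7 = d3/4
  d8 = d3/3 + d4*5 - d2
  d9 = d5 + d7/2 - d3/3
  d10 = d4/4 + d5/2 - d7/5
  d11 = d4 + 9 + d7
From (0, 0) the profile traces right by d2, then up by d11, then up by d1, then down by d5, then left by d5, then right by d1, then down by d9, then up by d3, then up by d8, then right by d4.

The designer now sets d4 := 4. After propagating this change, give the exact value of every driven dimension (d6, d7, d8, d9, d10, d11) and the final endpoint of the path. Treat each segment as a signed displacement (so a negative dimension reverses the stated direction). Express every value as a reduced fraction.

d6 = 28
d7 = 7/2
d8 = 59/3
d9 = 53/60
d10 = 11/5
d11 = 33/2
endpoint = (96/5, 3569/60)

Apply edit: d4 := 4
  d6 = d3*2 = 28
  d7 = d3/4 = 7/2
  d8 = d3/3 + d4*5 - d2 = 59/3
  d9 = d5 + d7/2 - d3/3 = 53/60
  d10 = d4/4 + d5/2 - d7/5 = 11/5
  d11 = d4 + 9 + d7 = 33/2
Walk from origin (0, 0):
  seg 1: right by d2 = 5 → (5, 0)
  seg 2: up by d11 = 33/2 → (5, 33/2)
  seg 3: up by d1 = 14 → (5, 61/2)
  seg 4: down by d5 = 19/5 → (5, 267/10)
  seg 5: left by d5 = 19/5 → (6/5, 267/10)
  seg 6: right by d1 = 14 → (76/5, 267/10)
  seg 7: down by d9 = 53/60 → (76/5, 1549/60)
  seg 8: up by d3 = 14 → (76/5, 2389/60)
  seg 9: up by d8 = 59/3 → (76/5, 3569/60)
  seg 10: right by d4 = 4 → (96/5, 3569/60)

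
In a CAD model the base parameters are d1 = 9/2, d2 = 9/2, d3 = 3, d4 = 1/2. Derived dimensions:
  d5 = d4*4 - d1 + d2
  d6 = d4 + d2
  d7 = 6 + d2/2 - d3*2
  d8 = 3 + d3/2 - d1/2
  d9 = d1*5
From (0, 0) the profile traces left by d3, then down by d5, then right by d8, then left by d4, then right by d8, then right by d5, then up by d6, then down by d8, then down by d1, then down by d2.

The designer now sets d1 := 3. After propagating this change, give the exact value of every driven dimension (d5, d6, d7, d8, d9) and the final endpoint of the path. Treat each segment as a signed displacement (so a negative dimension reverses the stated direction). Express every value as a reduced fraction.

d5 = 7/2
d6 = 5
d7 = 9/4
d8 = 3
d9 = 15
endpoint = (6, -9)

Apply edit: d1 := 3
  d5 = d4*4 - d1 + d2 = 7/2
  d6 = d4 + d2 = 5
  d7 = 6 + d2/2 - d3*2 = 9/4
  d8 = 3 + d3/2 - d1/2 = 3
  d9 = d1*5 = 15
Walk from origin (0, 0):
  seg 1: left by d3 = 3 → (-3, 0)
  seg 2: down by d5 = 7/2 → (-3, -7/2)
  seg 3: right by d8 = 3 → (0, -7/2)
  seg 4: left by d4 = 1/2 → (-1/2, -7/2)
  seg 5: right by d8 = 3 → (5/2, -7/2)
  seg 6: right by d5 = 7/2 → (6, -7/2)
  seg 7: up by d6 = 5 → (6, 3/2)
  seg 8: down by d8 = 3 → (6, -3/2)
  seg 9: down by d1 = 3 → (6, -9/2)
  seg 10: down by d2 = 9/2 → (6, -9)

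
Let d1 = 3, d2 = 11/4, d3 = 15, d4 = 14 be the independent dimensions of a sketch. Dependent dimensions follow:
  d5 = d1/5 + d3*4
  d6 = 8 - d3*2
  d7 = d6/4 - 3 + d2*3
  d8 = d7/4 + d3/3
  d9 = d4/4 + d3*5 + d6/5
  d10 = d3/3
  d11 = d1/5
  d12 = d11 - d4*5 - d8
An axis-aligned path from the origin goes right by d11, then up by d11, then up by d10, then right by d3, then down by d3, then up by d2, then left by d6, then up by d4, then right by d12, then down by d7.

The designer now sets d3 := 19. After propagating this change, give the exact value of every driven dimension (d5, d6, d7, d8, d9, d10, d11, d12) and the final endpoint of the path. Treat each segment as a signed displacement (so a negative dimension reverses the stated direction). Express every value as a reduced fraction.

Apply edit: d3 := 19
  d5 = d1/5 + d3*4 = 383/5
  d6 = 8 - d3*2 = -30
  d7 = d6/4 - 3 + d2*3 = -9/4
  d8 = d7/4 + d3/3 = 277/48
  d9 = d4/4 + d3*5 + d6/5 = 185/2
  d10 = d3/3 = 19/3
  d11 = d1/5 = 3/5
  d12 = d11 - d4*5 - d8 = -18041/240
Walk from origin (0, 0):
  seg 1: right by d11 = 3/5 → (3/5, 0)
  seg 2: up by d11 = 3/5 → (3/5, 3/5)
  seg 3: up by d10 = 19/3 → (3/5, 104/15)
  seg 4: right by d3 = 19 → (98/5, 104/15)
  seg 5: down by d3 = 19 → (98/5, -181/15)
  seg 6: up by d2 = 11/4 → (98/5, -559/60)
  seg 7: left by d6 = -30 → (248/5, -559/60)
  seg 8: up by d4 = 14 → (248/5, 281/60)
  seg 9: right by d12 = -18041/240 → (-6137/240, 281/60)
  seg 10: down by d7 = -9/4 → (-6137/240, 104/15)

d5 = 383/5
d6 = -30
d7 = -9/4
d8 = 277/48
d9 = 185/2
d10 = 19/3
d11 = 3/5
d12 = -18041/240
endpoint = (-6137/240, 104/15)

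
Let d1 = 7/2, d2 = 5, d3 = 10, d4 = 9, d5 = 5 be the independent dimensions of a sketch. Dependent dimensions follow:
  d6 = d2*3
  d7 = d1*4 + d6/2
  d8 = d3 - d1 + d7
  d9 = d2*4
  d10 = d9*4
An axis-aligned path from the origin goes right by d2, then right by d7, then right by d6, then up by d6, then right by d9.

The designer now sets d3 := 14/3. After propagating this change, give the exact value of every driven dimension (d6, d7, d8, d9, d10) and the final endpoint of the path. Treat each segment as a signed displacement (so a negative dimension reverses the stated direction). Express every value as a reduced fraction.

d6 = 15
d7 = 43/2
d8 = 68/3
d9 = 20
d10 = 80
endpoint = (123/2, 15)

Apply edit: d3 := 14/3
  d6 = d2*3 = 15
  d7 = d1*4 + d6/2 = 43/2
  d8 = d3 - d1 + d7 = 68/3
  d9 = d2*4 = 20
  d10 = d9*4 = 80
Walk from origin (0, 0):
  seg 1: right by d2 = 5 → (5, 0)
  seg 2: right by d7 = 43/2 → (53/2, 0)
  seg 3: right by d6 = 15 → (83/2, 0)
  seg 4: up by d6 = 15 → (83/2, 15)
  seg 5: right by d9 = 20 → (123/2, 15)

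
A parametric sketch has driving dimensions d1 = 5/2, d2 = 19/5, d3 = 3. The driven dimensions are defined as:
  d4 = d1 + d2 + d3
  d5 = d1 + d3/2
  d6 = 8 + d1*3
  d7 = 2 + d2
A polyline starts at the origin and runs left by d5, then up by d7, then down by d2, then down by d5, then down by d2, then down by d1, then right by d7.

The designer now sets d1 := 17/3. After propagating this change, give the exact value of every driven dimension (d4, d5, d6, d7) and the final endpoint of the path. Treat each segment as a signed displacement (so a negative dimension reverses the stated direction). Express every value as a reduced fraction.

d4 = 187/15
d5 = 43/6
d6 = 25
d7 = 29/5
endpoint = (-41/30, -439/30)

Apply edit: d1 := 17/3
  d4 = d1 + d2 + d3 = 187/15
  d5 = d1 + d3/2 = 43/6
  d6 = 8 + d1*3 = 25
  d7 = 2 + d2 = 29/5
Walk from origin (0, 0):
  seg 1: left by d5 = 43/6 → (-43/6, 0)
  seg 2: up by d7 = 29/5 → (-43/6, 29/5)
  seg 3: down by d2 = 19/5 → (-43/6, 2)
  seg 4: down by d5 = 43/6 → (-43/6, -31/6)
  seg 5: down by d2 = 19/5 → (-43/6, -269/30)
  seg 6: down by d1 = 17/3 → (-43/6, -439/30)
  seg 7: right by d7 = 29/5 → (-41/30, -439/30)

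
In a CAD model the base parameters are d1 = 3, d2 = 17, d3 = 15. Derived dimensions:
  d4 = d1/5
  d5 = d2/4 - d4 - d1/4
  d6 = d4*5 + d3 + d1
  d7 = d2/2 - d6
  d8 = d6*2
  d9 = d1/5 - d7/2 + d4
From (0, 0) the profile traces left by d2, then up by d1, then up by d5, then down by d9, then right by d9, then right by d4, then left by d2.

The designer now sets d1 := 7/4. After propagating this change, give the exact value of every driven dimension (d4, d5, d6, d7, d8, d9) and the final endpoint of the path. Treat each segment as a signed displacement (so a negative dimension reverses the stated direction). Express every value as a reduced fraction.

Apply edit: d1 := 7/4
  d4 = d1/5 = 7/20
  d5 = d2/4 - d4 - d1/4 = 277/80
  d6 = d4*5 + d3 + d1 = 37/2
  d7 = d2/2 - d6 = -10
  d8 = d6*2 = 37
  d9 = d1/5 - d7/2 + d4 = 57/10
Walk from origin (0, 0):
  seg 1: left by d2 = 17 → (-17, 0)
  seg 2: up by d1 = 7/4 → (-17, 7/4)
  seg 3: up by d5 = 277/80 → (-17, 417/80)
  seg 4: down by d9 = 57/10 → (-17, -39/80)
  seg 5: right by d9 = 57/10 → (-113/10, -39/80)
  seg 6: right by d4 = 7/20 → (-219/20, -39/80)
  seg 7: left by d2 = 17 → (-559/20, -39/80)

d4 = 7/20
d5 = 277/80
d6 = 37/2
d7 = -10
d8 = 37
d9 = 57/10
endpoint = (-559/20, -39/80)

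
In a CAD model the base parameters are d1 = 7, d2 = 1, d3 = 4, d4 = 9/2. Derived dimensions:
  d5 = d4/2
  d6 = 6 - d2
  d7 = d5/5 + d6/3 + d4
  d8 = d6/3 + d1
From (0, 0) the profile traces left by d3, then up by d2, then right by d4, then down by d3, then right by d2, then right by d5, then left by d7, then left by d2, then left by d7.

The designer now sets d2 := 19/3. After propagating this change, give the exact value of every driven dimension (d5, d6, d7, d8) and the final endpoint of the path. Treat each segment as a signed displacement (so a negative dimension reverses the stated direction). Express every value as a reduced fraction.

d5 = 9/4
d6 = -1/3
d7 = 871/180
d8 = 62/9
endpoint = (-1247/180, 7/3)

Apply edit: d2 := 19/3
  d5 = d4/2 = 9/4
  d6 = 6 - d2 = -1/3
  d7 = d5/5 + d6/3 + d4 = 871/180
  d8 = d6/3 + d1 = 62/9
Walk from origin (0, 0):
  seg 1: left by d3 = 4 → (-4, 0)
  seg 2: up by d2 = 19/3 → (-4, 19/3)
  seg 3: right by d4 = 9/2 → (1/2, 19/3)
  seg 4: down by d3 = 4 → (1/2, 7/3)
  seg 5: right by d2 = 19/3 → (41/6, 7/3)
  seg 6: right by d5 = 9/4 → (109/12, 7/3)
  seg 7: left by d7 = 871/180 → (191/45, 7/3)
  seg 8: left by d2 = 19/3 → (-94/45, 7/3)
  seg 9: left by d7 = 871/180 → (-1247/180, 7/3)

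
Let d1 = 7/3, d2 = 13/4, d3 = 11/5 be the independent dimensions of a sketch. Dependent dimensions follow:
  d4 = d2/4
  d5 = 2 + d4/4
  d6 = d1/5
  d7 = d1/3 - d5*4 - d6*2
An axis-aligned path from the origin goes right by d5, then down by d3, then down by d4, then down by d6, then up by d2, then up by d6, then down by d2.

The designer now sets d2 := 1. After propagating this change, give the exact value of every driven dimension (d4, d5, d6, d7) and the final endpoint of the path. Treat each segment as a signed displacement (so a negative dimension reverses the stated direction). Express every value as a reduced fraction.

Apply edit: d2 := 1
  d4 = d2/4 = 1/4
  d5 = 2 + d4/4 = 33/16
  d6 = d1/5 = 7/15
  d7 = d1/3 - d5*4 - d6*2 = -1513/180
Walk from origin (0, 0):
  seg 1: right by d5 = 33/16 → (33/16, 0)
  seg 2: down by d3 = 11/5 → (33/16, -11/5)
  seg 3: down by d4 = 1/4 → (33/16, -49/20)
  seg 4: down by d6 = 7/15 → (33/16, -35/12)
  seg 5: up by d2 = 1 → (33/16, -23/12)
  seg 6: up by d6 = 7/15 → (33/16, -29/20)
  seg 7: down by d2 = 1 → (33/16, -49/20)

d4 = 1/4
d5 = 33/16
d6 = 7/15
d7 = -1513/180
endpoint = (33/16, -49/20)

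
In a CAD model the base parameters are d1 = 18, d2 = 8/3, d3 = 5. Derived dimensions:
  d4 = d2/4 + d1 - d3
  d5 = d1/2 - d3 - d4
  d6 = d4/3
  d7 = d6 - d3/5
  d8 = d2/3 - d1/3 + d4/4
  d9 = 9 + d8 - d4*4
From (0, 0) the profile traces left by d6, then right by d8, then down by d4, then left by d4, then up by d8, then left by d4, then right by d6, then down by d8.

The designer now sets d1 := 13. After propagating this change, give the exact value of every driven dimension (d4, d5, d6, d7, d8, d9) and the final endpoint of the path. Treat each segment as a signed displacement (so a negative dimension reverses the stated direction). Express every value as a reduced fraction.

d4 = 26/3
d5 = -43/6
d6 = 26/9
d7 = 17/9
d8 = -23/18
d9 = -485/18
endpoint = (-335/18, -26/3)

Apply edit: d1 := 13
  d4 = d2/4 + d1 - d3 = 26/3
  d5 = d1/2 - d3 - d4 = -43/6
  d6 = d4/3 = 26/9
  d7 = d6 - d3/5 = 17/9
  d8 = d2/3 - d1/3 + d4/4 = -23/18
  d9 = 9 + d8 - d4*4 = -485/18
Walk from origin (0, 0):
  seg 1: left by d6 = 26/9 → (-26/9, 0)
  seg 2: right by d8 = -23/18 → (-25/6, 0)
  seg 3: down by d4 = 26/3 → (-25/6, -26/3)
  seg 4: left by d4 = 26/3 → (-77/6, -26/3)
  seg 5: up by d8 = -23/18 → (-77/6, -179/18)
  seg 6: left by d4 = 26/3 → (-43/2, -179/18)
  seg 7: right by d6 = 26/9 → (-335/18, -179/18)
  seg 8: down by d8 = -23/18 → (-335/18, -26/3)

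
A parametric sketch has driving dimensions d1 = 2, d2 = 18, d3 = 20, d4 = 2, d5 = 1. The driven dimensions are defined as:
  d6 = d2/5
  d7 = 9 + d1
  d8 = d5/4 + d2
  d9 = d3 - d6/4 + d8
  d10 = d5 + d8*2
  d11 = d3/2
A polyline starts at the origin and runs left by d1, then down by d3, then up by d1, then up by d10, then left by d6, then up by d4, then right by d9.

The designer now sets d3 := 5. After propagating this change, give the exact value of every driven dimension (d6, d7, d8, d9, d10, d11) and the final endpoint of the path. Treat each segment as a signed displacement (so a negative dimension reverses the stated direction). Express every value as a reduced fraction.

Apply edit: d3 := 5
  d6 = d2/5 = 18/5
  d7 = 9 + d1 = 11
  d8 = d5/4 + d2 = 73/4
  d9 = d3 - d6/4 + d8 = 447/20
  d10 = d5 + d8*2 = 75/2
  d11 = d3/2 = 5/2
Walk from origin (0, 0):
  seg 1: left by d1 = 2 → (-2, 0)
  seg 2: down by d3 = 5 → (-2, -5)
  seg 3: up by d1 = 2 → (-2, -3)
  seg 4: up by d10 = 75/2 → (-2, 69/2)
  seg 5: left by d6 = 18/5 → (-28/5, 69/2)
  seg 6: up by d4 = 2 → (-28/5, 73/2)
  seg 7: right by d9 = 447/20 → (67/4, 73/2)

d6 = 18/5
d7 = 11
d8 = 73/4
d9 = 447/20
d10 = 75/2
d11 = 5/2
endpoint = (67/4, 73/2)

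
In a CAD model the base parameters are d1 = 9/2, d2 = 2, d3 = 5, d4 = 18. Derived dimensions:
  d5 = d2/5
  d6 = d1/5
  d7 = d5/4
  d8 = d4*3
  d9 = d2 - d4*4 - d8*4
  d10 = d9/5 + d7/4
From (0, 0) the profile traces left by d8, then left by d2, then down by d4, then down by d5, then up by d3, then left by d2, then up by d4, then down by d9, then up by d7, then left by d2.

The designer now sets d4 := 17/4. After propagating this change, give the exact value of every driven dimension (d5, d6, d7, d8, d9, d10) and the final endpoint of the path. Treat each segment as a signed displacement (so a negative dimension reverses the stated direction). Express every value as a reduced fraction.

Apply edit: d4 := 17/4
  d5 = d2/5 = 2/5
  d6 = d1/5 = 9/10
  d7 = d5/4 = 1/10
  d8 = d4*3 = 51/4
  d9 = d2 - d4*4 - d8*4 = -66
  d10 = d9/5 + d7/4 = -527/40
Walk from origin (0, 0):
  seg 1: left by d8 = 51/4 → (-51/4, 0)
  seg 2: left by d2 = 2 → (-59/4, 0)
  seg 3: down by d4 = 17/4 → (-59/4, -17/4)
  seg 4: down by d5 = 2/5 → (-59/4, -93/20)
  seg 5: up by d3 = 5 → (-59/4, 7/20)
  seg 6: left by d2 = 2 → (-67/4, 7/20)
  seg 7: up by d4 = 17/4 → (-67/4, 23/5)
  seg 8: down by d9 = -66 → (-67/4, 353/5)
  seg 9: up by d7 = 1/10 → (-67/4, 707/10)
  seg 10: left by d2 = 2 → (-75/4, 707/10)

d5 = 2/5
d6 = 9/10
d7 = 1/10
d8 = 51/4
d9 = -66
d10 = -527/40
endpoint = (-75/4, 707/10)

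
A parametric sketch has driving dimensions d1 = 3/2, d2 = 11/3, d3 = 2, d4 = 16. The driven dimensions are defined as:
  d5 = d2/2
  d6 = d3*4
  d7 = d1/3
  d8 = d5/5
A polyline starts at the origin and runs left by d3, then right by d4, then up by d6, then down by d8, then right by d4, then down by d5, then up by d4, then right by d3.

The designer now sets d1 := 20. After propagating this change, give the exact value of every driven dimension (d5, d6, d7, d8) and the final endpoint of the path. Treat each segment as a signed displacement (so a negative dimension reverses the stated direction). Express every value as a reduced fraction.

Apply edit: d1 := 20
  d5 = d2/2 = 11/6
  d6 = d3*4 = 8
  d7 = d1/3 = 20/3
  d8 = d5/5 = 11/30
Walk from origin (0, 0):
  seg 1: left by d3 = 2 → (-2, 0)
  seg 2: right by d4 = 16 → (14, 0)
  seg 3: up by d6 = 8 → (14, 8)
  seg 4: down by d8 = 11/30 → (14, 229/30)
  seg 5: right by d4 = 16 → (30, 229/30)
  seg 6: down by d5 = 11/6 → (30, 29/5)
  seg 7: up by d4 = 16 → (30, 109/5)
  seg 8: right by d3 = 2 → (32, 109/5)

d5 = 11/6
d6 = 8
d7 = 20/3
d8 = 11/30
endpoint = (32, 109/5)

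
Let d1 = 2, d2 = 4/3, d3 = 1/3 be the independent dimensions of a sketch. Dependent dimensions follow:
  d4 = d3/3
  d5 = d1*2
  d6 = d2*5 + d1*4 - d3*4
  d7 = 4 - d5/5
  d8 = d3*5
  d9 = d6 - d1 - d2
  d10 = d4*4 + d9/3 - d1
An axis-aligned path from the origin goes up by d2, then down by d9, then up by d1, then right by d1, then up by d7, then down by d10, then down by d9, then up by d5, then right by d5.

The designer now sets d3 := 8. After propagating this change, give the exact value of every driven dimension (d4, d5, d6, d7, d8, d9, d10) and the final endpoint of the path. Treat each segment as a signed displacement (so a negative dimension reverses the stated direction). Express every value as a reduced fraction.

Apply edit: d3 := 8
  d4 = d3/3 = 8/3
  d5 = d1*2 = 4
  d6 = d2*5 + d1*4 - d3*4 = -52/3
  d7 = 4 - d5/5 = 16/5
  d8 = d3*5 = 40
  d9 = d6 - d1 - d2 = -62/3
  d10 = d4*4 + d9/3 - d1 = 16/9
Walk from origin (0, 0):
  seg 1: up by d2 = 4/3 → (0, 4/3)
  seg 2: down by d9 = -62/3 → (0, 22)
  seg 3: up by d1 = 2 → (0, 24)
  seg 4: right by d1 = 2 → (2, 24)
  seg 5: up by d7 = 16/5 → (2, 136/5)
  seg 6: down by d10 = 16/9 → (2, 1144/45)
  seg 7: down by d9 = -62/3 → (2, 2074/45)
  seg 8: up by d5 = 4 → (2, 2254/45)
  seg 9: right by d5 = 4 → (6, 2254/45)

d4 = 8/3
d5 = 4
d6 = -52/3
d7 = 16/5
d8 = 40
d9 = -62/3
d10 = 16/9
endpoint = (6, 2254/45)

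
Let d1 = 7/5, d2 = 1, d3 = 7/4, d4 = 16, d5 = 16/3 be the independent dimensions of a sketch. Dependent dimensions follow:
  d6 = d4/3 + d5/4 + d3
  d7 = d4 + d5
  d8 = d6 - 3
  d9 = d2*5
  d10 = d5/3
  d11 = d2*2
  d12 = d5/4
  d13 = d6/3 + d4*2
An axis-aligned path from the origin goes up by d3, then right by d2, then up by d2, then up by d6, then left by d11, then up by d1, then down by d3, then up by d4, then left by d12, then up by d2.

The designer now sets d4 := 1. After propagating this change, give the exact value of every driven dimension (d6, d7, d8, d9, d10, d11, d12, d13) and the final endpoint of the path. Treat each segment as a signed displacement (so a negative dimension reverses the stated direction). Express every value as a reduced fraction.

d6 = 41/12
d7 = 19/3
d8 = 5/12
d9 = 5
d10 = 16/9
d11 = 2
d12 = 4/3
d13 = 113/36
endpoint = (-7/3, 469/60)

Apply edit: d4 := 1
  d6 = d4/3 + d5/4 + d3 = 41/12
  d7 = d4 + d5 = 19/3
  d8 = d6 - 3 = 5/12
  d9 = d2*5 = 5
  d10 = d5/3 = 16/9
  d11 = d2*2 = 2
  d12 = d5/4 = 4/3
  d13 = d6/3 + d4*2 = 113/36
Walk from origin (0, 0):
  seg 1: up by d3 = 7/4 → (0, 7/4)
  seg 2: right by d2 = 1 → (1, 7/4)
  seg 3: up by d2 = 1 → (1, 11/4)
  seg 4: up by d6 = 41/12 → (1, 37/6)
  seg 5: left by d11 = 2 → (-1, 37/6)
  seg 6: up by d1 = 7/5 → (-1, 227/30)
  seg 7: down by d3 = 7/4 → (-1, 349/60)
  seg 8: up by d4 = 1 → (-1, 409/60)
  seg 9: left by d12 = 4/3 → (-7/3, 409/60)
  seg 10: up by d2 = 1 → (-7/3, 469/60)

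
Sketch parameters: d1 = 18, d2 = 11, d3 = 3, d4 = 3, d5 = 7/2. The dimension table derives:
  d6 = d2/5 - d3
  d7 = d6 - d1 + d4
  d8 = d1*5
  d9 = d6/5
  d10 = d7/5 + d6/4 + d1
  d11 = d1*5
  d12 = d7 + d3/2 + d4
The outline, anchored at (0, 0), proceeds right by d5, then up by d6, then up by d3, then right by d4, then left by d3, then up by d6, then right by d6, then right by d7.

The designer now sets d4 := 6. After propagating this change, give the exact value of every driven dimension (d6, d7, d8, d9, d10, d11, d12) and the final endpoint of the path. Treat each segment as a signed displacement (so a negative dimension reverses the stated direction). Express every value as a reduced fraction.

Apply edit: d4 := 6
  d6 = d2/5 - d3 = -4/5
  d7 = d6 - d1 + d4 = -64/5
  d8 = d1*5 = 90
  d9 = d6/5 = -4/25
  d10 = d7/5 + d6/4 + d1 = 381/25
  d11 = d1*5 = 90
  d12 = d7 + d3/2 + d4 = -53/10
Walk from origin (0, 0):
  seg 1: right by d5 = 7/2 → (7/2, 0)
  seg 2: up by d6 = -4/5 → (7/2, -4/5)
  seg 3: up by d3 = 3 → (7/2, 11/5)
  seg 4: right by d4 = 6 → (19/2, 11/5)
  seg 5: left by d3 = 3 → (13/2, 11/5)
  seg 6: up by d6 = -4/5 → (13/2, 7/5)
  seg 7: right by d6 = -4/5 → (57/10, 7/5)
  seg 8: right by d7 = -64/5 → (-71/10, 7/5)

d6 = -4/5
d7 = -64/5
d8 = 90
d9 = -4/25
d10 = 381/25
d11 = 90
d12 = -53/10
endpoint = (-71/10, 7/5)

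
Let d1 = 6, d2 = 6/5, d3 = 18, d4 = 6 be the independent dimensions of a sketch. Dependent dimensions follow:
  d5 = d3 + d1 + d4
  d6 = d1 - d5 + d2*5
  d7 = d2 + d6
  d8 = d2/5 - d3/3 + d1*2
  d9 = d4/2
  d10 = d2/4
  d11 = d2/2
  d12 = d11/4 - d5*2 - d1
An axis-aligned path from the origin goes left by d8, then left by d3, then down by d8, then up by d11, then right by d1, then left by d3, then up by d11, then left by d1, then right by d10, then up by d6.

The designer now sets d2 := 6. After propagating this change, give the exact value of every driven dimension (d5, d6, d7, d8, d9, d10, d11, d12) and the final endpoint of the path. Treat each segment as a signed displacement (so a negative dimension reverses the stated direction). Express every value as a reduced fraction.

d5 = 30
d6 = 6
d7 = 12
d8 = 36/5
d9 = 3
d10 = 3/2
d11 = 3
d12 = -261/4
endpoint = (-417/10, 24/5)

Apply edit: d2 := 6
  d5 = d3 + d1 + d4 = 30
  d6 = d1 - d5 + d2*5 = 6
  d7 = d2 + d6 = 12
  d8 = d2/5 - d3/3 + d1*2 = 36/5
  d9 = d4/2 = 3
  d10 = d2/4 = 3/2
  d11 = d2/2 = 3
  d12 = d11/4 - d5*2 - d1 = -261/4
Walk from origin (0, 0):
  seg 1: left by d8 = 36/5 → (-36/5, 0)
  seg 2: left by d3 = 18 → (-126/5, 0)
  seg 3: down by d8 = 36/5 → (-126/5, -36/5)
  seg 4: up by d11 = 3 → (-126/5, -21/5)
  seg 5: right by d1 = 6 → (-96/5, -21/5)
  seg 6: left by d3 = 18 → (-186/5, -21/5)
  seg 7: up by d11 = 3 → (-186/5, -6/5)
  seg 8: left by d1 = 6 → (-216/5, -6/5)
  seg 9: right by d10 = 3/2 → (-417/10, -6/5)
  seg 10: up by d6 = 6 → (-417/10, 24/5)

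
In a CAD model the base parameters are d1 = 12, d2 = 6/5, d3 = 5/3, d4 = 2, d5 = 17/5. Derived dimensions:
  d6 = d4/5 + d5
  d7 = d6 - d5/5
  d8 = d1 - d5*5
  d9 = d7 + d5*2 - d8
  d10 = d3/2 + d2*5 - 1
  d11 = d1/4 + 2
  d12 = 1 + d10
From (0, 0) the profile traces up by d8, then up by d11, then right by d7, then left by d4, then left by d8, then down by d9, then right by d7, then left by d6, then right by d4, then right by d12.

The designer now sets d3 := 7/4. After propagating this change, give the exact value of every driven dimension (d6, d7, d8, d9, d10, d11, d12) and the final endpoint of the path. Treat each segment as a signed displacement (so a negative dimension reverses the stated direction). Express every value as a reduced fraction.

Apply edit: d3 := 7/4
  d6 = d4/5 + d5 = 19/5
  d7 = d6 - d5/5 = 78/25
  d8 = d1 - d5*5 = -5
  d9 = d7 + d5*2 - d8 = 373/25
  d10 = d3/2 + d2*5 - 1 = 47/8
  d11 = d1/4 + 2 = 5
  d12 = 1 + d10 = 55/8
Walk from origin (0, 0):
  seg 1: up by d8 = -5 → (0, -5)
  seg 2: up by d11 = 5 → (0, 0)
  seg 3: right by d7 = 78/25 → (78/25, 0)
  seg 4: left by d4 = 2 → (28/25, 0)
  seg 5: left by d8 = -5 → (153/25, 0)
  seg 6: down by d9 = 373/25 → (153/25, -373/25)
  seg 7: right by d7 = 78/25 → (231/25, -373/25)
  seg 8: left by d6 = 19/5 → (136/25, -373/25)
  seg 9: right by d4 = 2 → (186/25, -373/25)
  seg 10: right by d12 = 55/8 → (2863/200, -373/25)

d6 = 19/5
d7 = 78/25
d8 = -5
d9 = 373/25
d10 = 47/8
d11 = 5
d12 = 55/8
endpoint = (2863/200, -373/25)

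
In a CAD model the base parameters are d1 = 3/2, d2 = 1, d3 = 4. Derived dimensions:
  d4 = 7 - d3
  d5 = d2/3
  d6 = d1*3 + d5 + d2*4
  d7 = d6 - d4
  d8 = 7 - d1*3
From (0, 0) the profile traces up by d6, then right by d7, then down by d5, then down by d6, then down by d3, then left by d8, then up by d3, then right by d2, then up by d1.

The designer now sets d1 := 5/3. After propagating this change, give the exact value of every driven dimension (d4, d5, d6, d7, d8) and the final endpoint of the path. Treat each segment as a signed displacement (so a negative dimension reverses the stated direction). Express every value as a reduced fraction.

Apply edit: d1 := 5/3
  d4 = 7 - d3 = 3
  d5 = d2/3 = 1/3
  d6 = d1*3 + d5 + d2*4 = 28/3
  d7 = d6 - d4 = 19/3
  d8 = 7 - d1*3 = 2
Walk from origin (0, 0):
  seg 1: up by d6 = 28/3 → (0, 28/3)
  seg 2: right by d7 = 19/3 → (19/3, 28/3)
  seg 3: down by d5 = 1/3 → (19/3, 9)
  seg 4: down by d6 = 28/3 → (19/3, -1/3)
  seg 5: down by d3 = 4 → (19/3, -13/3)
  seg 6: left by d8 = 2 → (13/3, -13/3)
  seg 7: up by d3 = 4 → (13/3, -1/3)
  seg 8: right by d2 = 1 → (16/3, -1/3)
  seg 9: up by d1 = 5/3 → (16/3, 4/3)

d4 = 3
d5 = 1/3
d6 = 28/3
d7 = 19/3
d8 = 2
endpoint = (16/3, 4/3)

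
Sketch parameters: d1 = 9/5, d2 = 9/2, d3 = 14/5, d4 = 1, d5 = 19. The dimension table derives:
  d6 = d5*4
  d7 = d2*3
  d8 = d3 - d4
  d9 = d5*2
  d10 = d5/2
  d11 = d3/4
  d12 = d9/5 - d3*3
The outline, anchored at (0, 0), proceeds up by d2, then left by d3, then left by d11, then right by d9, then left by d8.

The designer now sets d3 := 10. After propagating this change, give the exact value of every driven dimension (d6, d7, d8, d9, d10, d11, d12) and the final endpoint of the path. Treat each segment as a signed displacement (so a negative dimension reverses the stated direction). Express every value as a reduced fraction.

Apply edit: d3 := 10
  d6 = d5*4 = 76
  d7 = d2*3 = 27/2
  d8 = d3 - d4 = 9
  d9 = d5*2 = 38
  d10 = d5/2 = 19/2
  d11 = d3/4 = 5/2
  d12 = d9/5 - d3*3 = -112/5
Walk from origin (0, 0):
  seg 1: up by d2 = 9/2 → (0, 9/2)
  seg 2: left by d3 = 10 → (-10, 9/2)
  seg 3: left by d11 = 5/2 → (-25/2, 9/2)
  seg 4: right by d9 = 38 → (51/2, 9/2)
  seg 5: left by d8 = 9 → (33/2, 9/2)

d6 = 76
d7 = 27/2
d8 = 9
d9 = 38
d10 = 19/2
d11 = 5/2
d12 = -112/5
endpoint = (33/2, 9/2)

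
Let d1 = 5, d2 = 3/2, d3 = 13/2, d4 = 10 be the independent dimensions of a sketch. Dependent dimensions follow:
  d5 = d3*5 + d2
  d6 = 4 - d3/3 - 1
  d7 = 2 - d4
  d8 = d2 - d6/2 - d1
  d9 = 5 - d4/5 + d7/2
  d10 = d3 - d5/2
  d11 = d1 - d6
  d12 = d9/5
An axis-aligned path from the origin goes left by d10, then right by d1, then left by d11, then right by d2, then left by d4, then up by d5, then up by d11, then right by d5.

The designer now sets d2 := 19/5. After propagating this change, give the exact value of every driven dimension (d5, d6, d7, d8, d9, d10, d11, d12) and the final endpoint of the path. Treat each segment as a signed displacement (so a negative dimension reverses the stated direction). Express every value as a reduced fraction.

Apply edit: d2 := 19/5
  d5 = d3*5 + d2 = 363/10
  d6 = 4 - d3/3 - 1 = 5/6
  d7 = 2 - d4 = -8
  d8 = d2 - d6/2 - d1 = -97/60
  d9 = 5 - d4/5 + d7/2 = -1
  d10 = d3 - d5/2 = -233/20
  d11 = d1 - d6 = 25/6
  d12 = d9/5 = -1/5
Walk from origin (0, 0):
  seg 1: left by d10 = -233/20 → (233/20, 0)
  seg 2: right by d1 = 5 → (333/20, 0)
  seg 3: left by d11 = 25/6 → (749/60, 0)
  seg 4: right by d2 = 19/5 → (977/60, 0)
  seg 5: left by d4 = 10 → (377/60, 0)
  seg 6: up by d5 = 363/10 → (377/60, 363/10)
  seg 7: up by d11 = 25/6 → (377/60, 607/15)
  seg 8: right by d5 = 363/10 → (511/12, 607/15)

d5 = 363/10
d6 = 5/6
d7 = -8
d8 = -97/60
d9 = -1
d10 = -233/20
d11 = 25/6
d12 = -1/5
endpoint = (511/12, 607/15)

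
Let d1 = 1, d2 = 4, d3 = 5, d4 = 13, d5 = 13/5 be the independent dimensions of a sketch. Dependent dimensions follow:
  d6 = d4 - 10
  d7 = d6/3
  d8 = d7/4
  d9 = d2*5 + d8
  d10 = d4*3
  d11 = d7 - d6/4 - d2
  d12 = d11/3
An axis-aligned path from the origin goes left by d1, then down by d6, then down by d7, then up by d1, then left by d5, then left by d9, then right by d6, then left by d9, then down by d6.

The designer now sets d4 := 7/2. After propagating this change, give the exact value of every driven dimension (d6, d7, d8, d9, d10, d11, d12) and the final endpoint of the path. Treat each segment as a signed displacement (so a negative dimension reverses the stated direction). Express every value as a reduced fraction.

d6 = -13/2
d7 = -13/6
d8 = -13/24
d9 = 467/24
d10 = 21/2
d11 = -109/24
d12 = -109/72
endpoint = (-2941/60, 97/6)

Apply edit: d4 := 7/2
  d6 = d4 - 10 = -13/2
  d7 = d6/3 = -13/6
  d8 = d7/4 = -13/24
  d9 = d2*5 + d8 = 467/24
  d10 = d4*3 = 21/2
  d11 = d7 - d6/4 - d2 = -109/24
  d12 = d11/3 = -109/72
Walk from origin (0, 0):
  seg 1: left by d1 = 1 → (-1, 0)
  seg 2: down by d6 = -13/2 → (-1, 13/2)
  seg 3: down by d7 = -13/6 → (-1, 26/3)
  seg 4: up by d1 = 1 → (-1, 29/3)
  seg 5: left by d5 = 13/5 → (-18/5, 29/3)
  seg 6: left by d9 = 467/24 → (-2767/120, 29/3)
  seg 7: right by d6 = -13/2 → (-3547/120, 29/3)
  seg 8: left by d9 = 467/24 → (-2941/60, 29/3)
  seg 9: down by d6 = -13/2 → (-2941/60, 97/6)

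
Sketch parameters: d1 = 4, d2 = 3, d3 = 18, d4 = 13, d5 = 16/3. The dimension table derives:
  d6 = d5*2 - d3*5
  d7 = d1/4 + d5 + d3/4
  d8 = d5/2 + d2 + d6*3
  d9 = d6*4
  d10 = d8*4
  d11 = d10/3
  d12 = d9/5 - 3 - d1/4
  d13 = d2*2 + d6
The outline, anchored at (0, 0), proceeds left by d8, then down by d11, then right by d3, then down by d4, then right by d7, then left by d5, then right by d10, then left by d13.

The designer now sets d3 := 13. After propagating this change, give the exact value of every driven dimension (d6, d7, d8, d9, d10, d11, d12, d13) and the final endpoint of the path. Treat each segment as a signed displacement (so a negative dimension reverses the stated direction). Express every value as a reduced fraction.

d6 = -163/3
d7 = 115/12
d8 = -472/3
d9 = -652/3
d10 = -1888/3
d11 = -1888/9
d12 = -712/15
d13 = -145/3
endpoint = (-4877/12, 1771/9)

Apply edit: d3 := 13
  d6 = d5*2 - d3*5 = -163/3
  d7 = d1/4 + d5 + d3/4 = 115/12
  d8 = d5/2 + d2 + d6*3 = -472/3
  d9 = d6*4 = -652/3
  d10 = d8*4 = -1888/3
  d11 = d10/3 = -1888/9
  d12 = d9/5 - 3 - d1/4 = -712/15
  d13 = d2*2 + d6 = -145/3
Walk from origin (0, 0):
  seg 1: left by d8 = -472/3 → (472/3, 0)
  seg 2: down by d11 = -1888/9 → (472/3, 1888/9)
  seg 3: right by d3 = 13 → (511/3, 1888/9)
  seg 4: down by d4 = 13 → (511/3, 1771/9)
  seg 5: right by d7 = 115/12 → (2159/12, 1771/9)
  seg 6: left by d5 = 16/3 → (2095/12, 1771/9)
  seg 7: right by d10 = -1888/3 → (-1819/4, 1771/9)
  seg 8: left by d13 = -145/3 → (-4877/12, 1771/9)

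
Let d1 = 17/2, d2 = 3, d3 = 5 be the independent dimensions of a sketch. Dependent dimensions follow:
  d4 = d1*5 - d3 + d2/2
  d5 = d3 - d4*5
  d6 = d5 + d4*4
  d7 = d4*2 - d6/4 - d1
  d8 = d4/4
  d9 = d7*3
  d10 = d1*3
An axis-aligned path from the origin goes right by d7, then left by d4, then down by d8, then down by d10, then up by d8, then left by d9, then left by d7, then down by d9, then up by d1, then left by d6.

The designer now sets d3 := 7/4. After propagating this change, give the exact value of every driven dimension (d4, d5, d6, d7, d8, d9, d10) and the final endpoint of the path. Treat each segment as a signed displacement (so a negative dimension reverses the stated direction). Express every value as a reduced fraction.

Apply edit: d3 := 7/4
  d4 = d1*5 - d3 + d2/2 = 169/4
  d5 = d3 - d4*5 = -419/2
  d6 = d5 + d4*4 = -81/2
  d7 = d4*2 - d6/4 - d1 = 689/8
  d8 = d4/4 = 169/16
  d9 = d7*3 = 2067/8
  d10 = d1*3 = 51/2
Walk from origin (0, 0):
  seg 1: right by d7 = 689/8 → (689/8, 0)
  seg 2: left by d4 = 169/4 → (351/8, 0)
  seg 3: down by d8 = 169/16 → (351/8, -169/16)
  seg 4: down by d10 = 51/2 → (351/8, -577/16)
  seg 5: up by d8 = 169/16 → (351/8, -51/2)
  seg 6: left by d9 = 2067/8 → (-429/2, -51/2)
  seg 7: left by d7 = 689/8 → (-2405/8, -51/2)
  seg 8: down by d9 = 2067/8 → (-2405/8, -2271/8)
  seg 9: up by d1 = 17/2 → (-2405/8, -2203/8)
  seg 10: left by d6 = -81/2 → (-2081/8, -2203/8)

d4 = 169/4
d5 = -419/2
d6 = -81/2
d7 = 689/8
d8 = 169/16
d9 = 2067/8
d10 = 51/2
endpoint = (-2081/8, -2203/8)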